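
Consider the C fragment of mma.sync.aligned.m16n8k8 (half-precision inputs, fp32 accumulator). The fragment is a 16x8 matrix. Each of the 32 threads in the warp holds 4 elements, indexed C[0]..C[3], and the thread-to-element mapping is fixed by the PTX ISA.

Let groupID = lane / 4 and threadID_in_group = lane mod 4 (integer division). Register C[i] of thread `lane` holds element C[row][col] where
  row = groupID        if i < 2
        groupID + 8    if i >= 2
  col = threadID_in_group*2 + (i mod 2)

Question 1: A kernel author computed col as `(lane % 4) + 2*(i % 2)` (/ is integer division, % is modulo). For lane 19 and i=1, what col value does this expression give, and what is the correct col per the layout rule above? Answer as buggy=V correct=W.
`(lane % 4) + 2*(i % 2)`[19,1]->5
lane 19->19/4=4, 19 mod 4=3
i=1  r:4+0->4  c:2·3+1->7
col: 5 vs 7

buggy=5 correct=7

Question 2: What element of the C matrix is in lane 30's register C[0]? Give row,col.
7,4

30: G=7,T=2
[0] (7+0,2*2+0) = (7,4)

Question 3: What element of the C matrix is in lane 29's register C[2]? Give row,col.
lane 29→29/4=7, 29 mod 4=1
i=2  r:7+8→15  c:2·1+0→2

15,2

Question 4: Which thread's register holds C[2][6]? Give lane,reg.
11,0

r:2=>grp=2,rB=0  c:6=>tig=3,lo=0
L=2*4+3=11  i=0*2+0=0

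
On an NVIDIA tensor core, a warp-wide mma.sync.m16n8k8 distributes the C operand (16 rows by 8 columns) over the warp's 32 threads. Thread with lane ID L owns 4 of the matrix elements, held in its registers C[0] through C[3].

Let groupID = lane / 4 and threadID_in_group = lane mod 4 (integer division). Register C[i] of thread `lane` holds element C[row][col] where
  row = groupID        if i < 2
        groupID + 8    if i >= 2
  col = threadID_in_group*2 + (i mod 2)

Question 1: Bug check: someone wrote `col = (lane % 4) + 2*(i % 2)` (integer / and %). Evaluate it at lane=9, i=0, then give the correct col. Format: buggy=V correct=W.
`(lane % 4) + 2*(i % 2)`[9,0]=>1
L=9=>grp=9>>2=2, tig=9&3=1
[0]=>row 2+0=2  col 1·2+0=2
col: 1 vs 2

buggy=1 correct=2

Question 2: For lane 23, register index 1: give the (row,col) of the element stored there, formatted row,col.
5,7

lane 23: gr=5 (23/4), th=3 (23%4)
i=1: r=5+0=5, c=3*2+1=7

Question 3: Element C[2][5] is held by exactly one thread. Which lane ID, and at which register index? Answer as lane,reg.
10,1

r: 2->gid=2,r8=0  c: 5->tid=2,i&1=1
L=2*4+2=10  i=0*2+1=1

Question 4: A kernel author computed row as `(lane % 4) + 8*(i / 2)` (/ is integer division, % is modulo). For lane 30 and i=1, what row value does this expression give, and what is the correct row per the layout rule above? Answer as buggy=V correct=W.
`(lane % 4) + 8*(i / 2)`[30,1]->2
lane 30: g=7 (30/4), t=2 (30%4)
i=1: r=7+0=7, c=2*2+1=5
row: 2 vs 7

buggy=2 correct=7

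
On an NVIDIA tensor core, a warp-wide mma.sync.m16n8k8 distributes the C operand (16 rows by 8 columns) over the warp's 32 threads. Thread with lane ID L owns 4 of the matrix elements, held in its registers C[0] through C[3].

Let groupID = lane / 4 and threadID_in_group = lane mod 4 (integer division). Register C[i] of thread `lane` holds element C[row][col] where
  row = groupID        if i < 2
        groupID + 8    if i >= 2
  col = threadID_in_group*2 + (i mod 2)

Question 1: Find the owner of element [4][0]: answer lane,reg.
16,0

r=4→G=4,rhi=0  c=0→T=0,p=0
L=4*4+0=16  i=0*2+0=0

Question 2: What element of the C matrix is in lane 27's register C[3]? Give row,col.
14,7

27: grp=6,tig=3
[3] (6+8,3*2+1) = (14,7)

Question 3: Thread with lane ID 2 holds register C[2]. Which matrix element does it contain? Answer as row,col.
L=2⇒gr=2>>2=0, th=2&3=2
[2]⇒row 0+8=8  col 2·2+0=4

8,4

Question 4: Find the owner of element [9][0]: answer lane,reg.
r:9=>grp=1,rB=1  c:0=>tig=0,lo=0
L=1*4+0=4  i=1*2+0=2

4,2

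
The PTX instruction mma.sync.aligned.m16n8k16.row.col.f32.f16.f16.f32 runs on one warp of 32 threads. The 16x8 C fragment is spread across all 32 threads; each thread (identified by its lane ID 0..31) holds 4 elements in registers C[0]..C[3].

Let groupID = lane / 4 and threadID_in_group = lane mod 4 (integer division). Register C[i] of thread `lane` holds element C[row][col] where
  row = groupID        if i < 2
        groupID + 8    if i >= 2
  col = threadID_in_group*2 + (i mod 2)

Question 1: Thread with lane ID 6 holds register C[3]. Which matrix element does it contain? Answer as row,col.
lane 6->6/4=1, 6 mod 4=2
i=3  r:1+8->9  c:2·2+1->5

9,5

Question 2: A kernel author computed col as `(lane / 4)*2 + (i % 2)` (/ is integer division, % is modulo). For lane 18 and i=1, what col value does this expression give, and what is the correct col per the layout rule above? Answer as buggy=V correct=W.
`(lane / 4)*2 + (i % 2)`[18,1]⇒9
L=18⇒gr=18>>2=4, th=18&3=2
[1]⇒row 4+0=4  col 2·2+1=5
col: 9 vs 5

buggy=9 correct=5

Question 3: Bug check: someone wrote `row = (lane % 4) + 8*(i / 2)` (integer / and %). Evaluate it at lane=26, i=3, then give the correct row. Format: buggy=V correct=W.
buggy=10 correct=14

`(lane % 4) + 8*(i / 2)`[26,3]->10
lane 26->26/4=6, 26 mod 4=2
i=3  r:6+8->14  c:2·2+1->5
row: 10 vs 14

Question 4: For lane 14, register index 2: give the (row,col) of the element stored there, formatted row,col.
lane 14→14/4=3, 14 mod 4=2
i=2  r:3+8→11  c:2·2+0→4

11,4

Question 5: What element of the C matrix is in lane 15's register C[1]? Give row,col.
3,7

lane 15: gr=3 (15/4), th=3 (15%4)
i=1: r=3+0=3, c=3*2+1=7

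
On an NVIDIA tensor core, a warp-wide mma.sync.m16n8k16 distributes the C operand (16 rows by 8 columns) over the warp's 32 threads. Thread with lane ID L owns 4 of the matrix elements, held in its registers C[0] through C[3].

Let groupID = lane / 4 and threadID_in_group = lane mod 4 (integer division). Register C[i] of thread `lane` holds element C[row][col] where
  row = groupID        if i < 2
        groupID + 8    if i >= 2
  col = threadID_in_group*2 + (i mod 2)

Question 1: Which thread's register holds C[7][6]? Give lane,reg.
31,0

r=7->g=7,rb=0  c=6->t=3,b0=0
L=7*4+3=31  i=0*2+0=0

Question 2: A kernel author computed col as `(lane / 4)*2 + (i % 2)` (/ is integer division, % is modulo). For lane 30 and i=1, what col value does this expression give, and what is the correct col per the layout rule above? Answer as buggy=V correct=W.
buggy=15 correct=5

`(lane / 4)*2 + (i % 2)`[30,1]->15
30: gid=7,tid=2
[1] (7+0,2*2+1) = (7,5)
col: 15 vs 5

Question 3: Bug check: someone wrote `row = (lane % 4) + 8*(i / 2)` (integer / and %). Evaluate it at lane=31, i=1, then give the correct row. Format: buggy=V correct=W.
`(lane % 4) + 8*(i / 2)`[31,1]⇒3
lane 31: gr=7 (31/4), th=3 (31%4)
i=1: r=7+0=7, c=3*2+1=7
row: 3 vs 7

buggy=3 correct=7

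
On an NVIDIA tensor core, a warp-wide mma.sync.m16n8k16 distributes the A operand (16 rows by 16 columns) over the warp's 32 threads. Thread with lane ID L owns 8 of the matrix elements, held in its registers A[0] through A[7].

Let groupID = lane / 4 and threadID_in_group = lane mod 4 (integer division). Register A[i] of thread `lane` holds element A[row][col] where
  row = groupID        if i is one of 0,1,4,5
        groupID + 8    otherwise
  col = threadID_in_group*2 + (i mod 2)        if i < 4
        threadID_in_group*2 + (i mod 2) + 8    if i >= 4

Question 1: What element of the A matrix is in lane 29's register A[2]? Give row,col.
15,2

L=29->g=29>>2=7, t=29&3=1
[2]->row 7+8=15  col 1·2+0+0=2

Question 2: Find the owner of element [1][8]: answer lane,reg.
r: 1->gid=1,r8=0  c: 8->c8=1,tid=0,i&1=0
L=1*4+0=4  i=1*4+0*2+0=4

4,4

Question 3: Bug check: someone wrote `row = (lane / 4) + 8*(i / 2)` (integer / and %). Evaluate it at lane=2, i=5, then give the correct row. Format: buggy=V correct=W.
`(lane / 4) + 8*(i / 2)`[2,5]⇒16
lane 2⇒2/4=0, 2 mod 4=2
i=5  r:0+0⇒0  c:2·2+1+8⇒13
row: 16 vs 0

buggy=16 correct=0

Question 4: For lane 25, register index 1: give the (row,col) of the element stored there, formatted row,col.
L=25=>grp=25>>2=6, tig=25&3=1
[1]=>row 6+0=6  col 1·2+1+0=3

6,3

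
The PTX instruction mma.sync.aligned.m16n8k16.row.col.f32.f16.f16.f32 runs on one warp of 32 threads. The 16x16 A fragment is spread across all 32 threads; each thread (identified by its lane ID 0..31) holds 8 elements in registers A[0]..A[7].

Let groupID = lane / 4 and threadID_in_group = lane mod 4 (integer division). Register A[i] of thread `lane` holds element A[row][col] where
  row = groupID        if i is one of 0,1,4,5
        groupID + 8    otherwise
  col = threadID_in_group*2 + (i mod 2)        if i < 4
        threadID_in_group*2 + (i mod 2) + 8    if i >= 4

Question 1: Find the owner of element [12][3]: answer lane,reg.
r=12->g=4,rb=1  c=3->cb=0,t=1,b0=1
L=4*4+1=17  i=0*4+1*2+1=3

17,3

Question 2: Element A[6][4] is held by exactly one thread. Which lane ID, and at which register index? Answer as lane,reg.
26,0

r:6=>grp=6,rB=0  c:4=>cB=0,tig=2,lo=0
L=6*4+2=26  i=0*4+0*2+0=0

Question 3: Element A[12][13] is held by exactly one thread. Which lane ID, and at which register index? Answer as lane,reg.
r: 12->gid=4,r8=1  c: 13->c8=1,tid=2,i&1=1
L=4*4+2=18  i=1*4+1*2+1=7

18,7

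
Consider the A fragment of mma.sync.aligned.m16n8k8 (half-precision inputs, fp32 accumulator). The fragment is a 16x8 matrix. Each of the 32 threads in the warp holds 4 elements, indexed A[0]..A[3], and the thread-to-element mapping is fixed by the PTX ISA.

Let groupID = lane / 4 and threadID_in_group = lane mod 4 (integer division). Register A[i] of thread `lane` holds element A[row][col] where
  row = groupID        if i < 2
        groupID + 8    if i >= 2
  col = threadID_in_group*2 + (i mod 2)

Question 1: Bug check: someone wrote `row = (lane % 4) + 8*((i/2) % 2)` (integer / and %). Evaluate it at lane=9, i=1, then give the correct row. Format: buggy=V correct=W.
`(lane % 4) + 8*((i/2) % 2)`[9,1]->1
lane 9->9/4=2, 9 mod 4=1
i=1  r:2+0->2  c:2·1+1->3
row: 1 vs 2

buggy=1 correct=2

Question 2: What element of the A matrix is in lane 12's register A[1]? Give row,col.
L=12->gid=12>>2=3, tid=12&3=0
[1]->row 3+0=3  col 0·2+1=1

3,1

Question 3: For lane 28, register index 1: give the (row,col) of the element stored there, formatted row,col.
lane 28: gr=7 (28/4), th=0 (28%4)
i=1: r=7+0=7, c=0*2+1=1

7,1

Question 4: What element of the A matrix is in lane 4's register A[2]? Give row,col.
9,0

4: G=1,T=0
[2] (1+8,0*2+0) = (9,0)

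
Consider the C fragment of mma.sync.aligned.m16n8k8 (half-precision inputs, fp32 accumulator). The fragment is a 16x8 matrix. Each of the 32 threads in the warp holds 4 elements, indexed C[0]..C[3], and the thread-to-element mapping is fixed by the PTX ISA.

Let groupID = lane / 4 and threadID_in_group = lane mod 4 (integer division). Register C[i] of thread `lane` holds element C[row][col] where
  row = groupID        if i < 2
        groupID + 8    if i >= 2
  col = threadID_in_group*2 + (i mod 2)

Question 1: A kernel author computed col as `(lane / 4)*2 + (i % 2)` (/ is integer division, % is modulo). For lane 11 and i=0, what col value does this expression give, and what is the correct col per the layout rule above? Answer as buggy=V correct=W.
`(lane / 4)*2 + (i % 2)`[11,0]=>4
L=11=>grp=11>>2=2, tig=11&3=3
[0]=>row 2+0=2  col 3·2+0=6
col: 4 vs 6

buggy=4 correct=6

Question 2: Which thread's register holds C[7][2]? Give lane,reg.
29,0

r=7→G=7,rhi=0  c=2→T=1,p=0
L=7*4+1=29  i=0*2+0=0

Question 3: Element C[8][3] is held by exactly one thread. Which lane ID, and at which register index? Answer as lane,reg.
r:8=>grp=0,rB=1  c:3=>tig=1,lo=1
L=0*4+1=1  i=1*2+1=3

1,3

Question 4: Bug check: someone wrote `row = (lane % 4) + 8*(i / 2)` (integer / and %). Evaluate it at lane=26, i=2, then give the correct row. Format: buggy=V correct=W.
`(lane % 4) + 8*(i / 2)`[26,2]->10
lane 26->26/4=6, 26 mod 4=2
i=2  r:6+8->14  c:2·2+0->4
row: 10 vs 14

buggy=10 correct=14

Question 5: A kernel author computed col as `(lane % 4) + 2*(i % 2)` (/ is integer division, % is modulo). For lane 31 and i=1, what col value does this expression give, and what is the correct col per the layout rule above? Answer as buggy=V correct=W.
`(lane % 4) + 2*(i % 2)`[31,1]=>5
31: grp=7,tig=3
[1] (7+0,3*2+1) = (7,7)
col: 5 vs 7

buggy=5 correct=7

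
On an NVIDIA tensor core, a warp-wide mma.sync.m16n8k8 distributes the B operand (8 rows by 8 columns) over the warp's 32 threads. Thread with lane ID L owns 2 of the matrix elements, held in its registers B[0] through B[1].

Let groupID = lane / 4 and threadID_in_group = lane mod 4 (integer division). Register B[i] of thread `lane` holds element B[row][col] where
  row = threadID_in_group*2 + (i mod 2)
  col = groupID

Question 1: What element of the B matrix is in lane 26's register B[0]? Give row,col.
26: g=6,t=2
[0] (2*2+0,6) = (4,6)

4,6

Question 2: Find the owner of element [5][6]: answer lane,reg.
26,1

c=6→G=6  r=5→T=2,p=1
L=6*4+2=26  i=1=1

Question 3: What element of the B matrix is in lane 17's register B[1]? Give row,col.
3,4

lane 17: g=4 (17/4), t=1 (17%4)
i=1: r=1*2+1=3, c=g=4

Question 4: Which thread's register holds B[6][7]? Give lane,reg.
31,0

c=7⇒gr=7  r=6⇒th=3,odd=0
L=7*4+3=31  i=0=0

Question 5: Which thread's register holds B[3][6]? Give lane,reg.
25,1

c:6=>grp=6  r:3=>tig=1,lo=1
L=6*4+1=25  i=1=1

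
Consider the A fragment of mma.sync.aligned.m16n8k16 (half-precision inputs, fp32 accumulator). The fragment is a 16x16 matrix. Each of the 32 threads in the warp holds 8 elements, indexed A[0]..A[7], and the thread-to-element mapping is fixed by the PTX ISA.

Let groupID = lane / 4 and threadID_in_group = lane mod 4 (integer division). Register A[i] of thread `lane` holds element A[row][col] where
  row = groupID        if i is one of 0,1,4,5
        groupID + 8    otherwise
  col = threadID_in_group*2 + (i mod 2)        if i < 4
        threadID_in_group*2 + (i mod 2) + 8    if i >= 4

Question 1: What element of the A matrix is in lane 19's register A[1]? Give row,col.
19: G=4,T=3
[1] (4+0,3*2+1+0) = (4,7)

4,7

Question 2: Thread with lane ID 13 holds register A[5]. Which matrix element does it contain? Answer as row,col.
13: grp=3,tig=1
[5] (3+0,1*2+1+8) = (3,11)

3,11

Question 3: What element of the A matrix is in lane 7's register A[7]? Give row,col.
lane 7: grp=1 (7/4), tig=3 (7%4)
i=7: r=1+8=9, c=3*2+1+8=15

9,15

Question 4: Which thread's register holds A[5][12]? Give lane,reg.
r=5⇒gr=5,Rb=0  c=12⇒Cb=1,th=2,odd=0
L=5*4+2=22  i=1*4+0*2+0=4

22,4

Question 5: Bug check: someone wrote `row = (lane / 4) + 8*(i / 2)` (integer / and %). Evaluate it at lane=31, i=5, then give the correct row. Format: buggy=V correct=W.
`(lane / 4) + 8*(i / 2)`[31,5]⇒23
31: gr=7,th=3
[5] (7+0,3*2+1+8) = (7,15)
row: 23 vs 7

buggy=23 correct=7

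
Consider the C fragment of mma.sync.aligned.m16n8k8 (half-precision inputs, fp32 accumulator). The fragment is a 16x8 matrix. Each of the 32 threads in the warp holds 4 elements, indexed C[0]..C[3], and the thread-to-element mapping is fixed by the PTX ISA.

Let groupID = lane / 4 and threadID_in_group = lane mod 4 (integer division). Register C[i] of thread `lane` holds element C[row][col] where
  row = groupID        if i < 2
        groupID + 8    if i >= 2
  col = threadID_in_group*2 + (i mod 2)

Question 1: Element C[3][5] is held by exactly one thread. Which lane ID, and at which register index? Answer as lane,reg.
14,1

r=3⇒gr=3,Rb=0  c=5⇒th=2,odd=1
L=3*4+2=14  i=0*2+1=1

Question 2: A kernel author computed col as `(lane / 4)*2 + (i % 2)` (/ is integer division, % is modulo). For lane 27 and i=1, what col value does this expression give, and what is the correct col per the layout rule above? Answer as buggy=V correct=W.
`(lane / 4)*2 + (i % 2)`[27,1]→13
lane 27→27/4=6, 27 mod 4=3
i=1  r:6+0→6  c:2·3+1→7
col: 13 vs 7

buggy=13 correct=7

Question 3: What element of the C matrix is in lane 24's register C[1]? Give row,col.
lane 24: G=6 (24/4), T=0 (24%4)
i=1: r=6+0=6, c=0*2+1=1

6,1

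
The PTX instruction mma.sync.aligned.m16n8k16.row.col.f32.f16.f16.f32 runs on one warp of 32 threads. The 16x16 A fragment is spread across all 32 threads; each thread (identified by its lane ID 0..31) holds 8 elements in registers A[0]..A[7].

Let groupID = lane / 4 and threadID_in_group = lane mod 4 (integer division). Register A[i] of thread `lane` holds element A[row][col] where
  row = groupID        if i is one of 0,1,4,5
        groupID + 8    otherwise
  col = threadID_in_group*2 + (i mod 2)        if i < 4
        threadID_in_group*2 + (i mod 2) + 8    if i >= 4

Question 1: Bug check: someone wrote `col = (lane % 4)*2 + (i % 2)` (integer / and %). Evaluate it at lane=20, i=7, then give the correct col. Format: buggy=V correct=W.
`(lane % 4)*2 + (i % 2)`[20,7]->1
lane 20: gid=5 (20/4), tid=0 (20%4)
i=7: r=5+8=13, c=0*2+1+8=9
col: 1 vs 9

buggy=1 correct=9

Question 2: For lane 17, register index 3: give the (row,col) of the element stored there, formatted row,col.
12,3

17: gr=4,th=1
[3] (4+8,1*2+1+0) = (12,3)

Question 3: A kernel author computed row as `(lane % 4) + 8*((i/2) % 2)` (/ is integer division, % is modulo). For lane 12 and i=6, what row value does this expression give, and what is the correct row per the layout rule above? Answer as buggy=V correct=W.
`(lane % 4) + 8*((i/2) % 2)`[12,6]→8
lane 12→12/4=3, 12 mod 4=0
i=6  r:3+8→11  c:2·0+0+8→8
row: 8 vs 11

buggy=8 correct=11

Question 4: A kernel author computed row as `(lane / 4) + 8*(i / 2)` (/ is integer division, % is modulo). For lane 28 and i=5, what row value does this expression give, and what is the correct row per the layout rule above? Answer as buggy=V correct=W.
buggy=23 correct=7

`(lane / 4) + 8*(i / 2)`[28,5]=>23
28: grp=7,tig=0
[5] (7+0,0*2+1+8) = (7,9)
row: 23 vs 7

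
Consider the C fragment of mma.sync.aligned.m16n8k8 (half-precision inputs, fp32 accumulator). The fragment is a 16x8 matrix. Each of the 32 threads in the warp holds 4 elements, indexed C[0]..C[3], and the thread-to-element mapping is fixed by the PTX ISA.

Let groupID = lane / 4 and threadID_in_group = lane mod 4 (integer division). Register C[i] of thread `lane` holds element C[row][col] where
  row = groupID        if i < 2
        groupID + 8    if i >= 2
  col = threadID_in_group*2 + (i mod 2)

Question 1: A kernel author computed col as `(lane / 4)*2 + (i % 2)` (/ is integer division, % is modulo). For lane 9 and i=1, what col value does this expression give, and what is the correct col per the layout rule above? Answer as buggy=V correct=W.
`(lane / 4)*2 + (i % 2)`[9,1]⇒5
9: gr=2,th=1
[1] (2+0,1*2+1) = (2,3)
col: 5 vs 3

buggy=5 correct=3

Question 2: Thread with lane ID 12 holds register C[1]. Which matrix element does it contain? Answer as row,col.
3,1

L=12→G=12>>2=3, T=12&3=0
[1]→row 3+0=3  col 0·2+1=1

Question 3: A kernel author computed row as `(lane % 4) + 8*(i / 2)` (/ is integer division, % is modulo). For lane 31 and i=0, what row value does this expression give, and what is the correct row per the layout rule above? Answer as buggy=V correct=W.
buggy=3 correct=7

`(lane % 4) + 8*(i / 2)`[31,0]⇒3
L=31⇒gr=31>>2=7, th=31&3=3
[0]⇒row 7+0=7  col 3·2+0=6
row: 3 vs 7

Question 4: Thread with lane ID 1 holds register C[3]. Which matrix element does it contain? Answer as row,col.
8,3

L=1->gid=1>>2=0, tid=1&3=1
[3]->row 0+8=8  col 1·2+1=3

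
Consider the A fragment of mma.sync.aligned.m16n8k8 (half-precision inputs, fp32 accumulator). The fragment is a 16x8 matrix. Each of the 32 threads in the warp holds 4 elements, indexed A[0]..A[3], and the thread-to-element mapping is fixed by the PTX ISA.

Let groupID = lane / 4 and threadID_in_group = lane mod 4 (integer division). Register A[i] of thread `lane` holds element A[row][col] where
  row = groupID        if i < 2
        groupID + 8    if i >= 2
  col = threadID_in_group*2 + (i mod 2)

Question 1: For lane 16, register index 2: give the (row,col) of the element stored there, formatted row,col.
12,0

lane 16→16/4=4, 16 mod 4=0
i=2  r:4+8→12  c:2·0+0→0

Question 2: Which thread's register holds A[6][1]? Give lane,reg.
24,1

r: 6->gid=6,r8=0  c: 1->tid=0,i&1=1
L=6*4+0=24  i=0*2+1=1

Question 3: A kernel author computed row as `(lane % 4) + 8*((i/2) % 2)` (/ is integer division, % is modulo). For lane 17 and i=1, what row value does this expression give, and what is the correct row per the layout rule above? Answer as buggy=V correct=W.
buggy=1 correct=4

`(lane % 4) + 8*((i/2) % 2)`[17,1]->1
L=17->g=17>>2=4, t=17&3=1
[1]->row 4+0=4  col 1·2+1=3
row: 1 vs 4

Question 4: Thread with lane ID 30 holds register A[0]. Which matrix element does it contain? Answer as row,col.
lane 30->30/4=7, 30 mod 4=2
i=0  r:7+0->7  c:2·2+0->4

7,4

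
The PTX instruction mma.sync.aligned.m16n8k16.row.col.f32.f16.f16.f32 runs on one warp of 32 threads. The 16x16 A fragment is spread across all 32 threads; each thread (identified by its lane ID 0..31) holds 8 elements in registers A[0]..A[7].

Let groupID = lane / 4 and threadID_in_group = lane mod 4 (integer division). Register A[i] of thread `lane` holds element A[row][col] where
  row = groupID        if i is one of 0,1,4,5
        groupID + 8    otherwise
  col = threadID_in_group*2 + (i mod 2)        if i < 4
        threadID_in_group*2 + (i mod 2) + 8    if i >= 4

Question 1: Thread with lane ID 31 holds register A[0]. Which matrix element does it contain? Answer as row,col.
7,6

lane 31→31/4=7, 31 mod 4=3
i=0  r:7+0→7  c:2·3+0+0→6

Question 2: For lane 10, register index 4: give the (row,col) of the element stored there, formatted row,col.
10: G=2,T=2
[4] (2+0,2*2+0+8) = (2,12)

2,12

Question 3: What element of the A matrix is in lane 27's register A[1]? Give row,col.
L=27⇒gr=27>>2=6, th=27&3=3
[1]⇒row 6+0=6  col 3·2+1+0=7

6,7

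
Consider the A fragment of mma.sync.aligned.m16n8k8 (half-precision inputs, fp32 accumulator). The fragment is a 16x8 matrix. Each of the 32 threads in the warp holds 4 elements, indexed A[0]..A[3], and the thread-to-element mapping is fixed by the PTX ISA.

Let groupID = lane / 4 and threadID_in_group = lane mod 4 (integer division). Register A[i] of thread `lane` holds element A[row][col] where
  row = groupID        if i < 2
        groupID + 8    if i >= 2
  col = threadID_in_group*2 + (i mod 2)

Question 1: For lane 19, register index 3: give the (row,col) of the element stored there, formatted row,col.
12,7

L=19=>grp=19>>2=4, tig=19&3=3
[3]=>row 4+8=12  col 3·2+1=7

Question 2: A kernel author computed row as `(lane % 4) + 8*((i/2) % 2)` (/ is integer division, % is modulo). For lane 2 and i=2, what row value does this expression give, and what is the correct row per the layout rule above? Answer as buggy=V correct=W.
`(lane % 4) + 8*((i/2) % 2)`[2,2]→10
L=2→G=2>>2=0, T=2&3=2
[2]→row 0+8=8  col 2·2+0=4
row: 10 vs 8

buggy=10 correct=8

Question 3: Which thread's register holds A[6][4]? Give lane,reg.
r=6→G=6,rhi=0  c=4→T=2,p=0
L=6*4+2=26  i=0*2+0=0

26,0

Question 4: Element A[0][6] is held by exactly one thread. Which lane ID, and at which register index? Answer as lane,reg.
3,0

r=0⇒gr=0,Rb=0  c=6⇒th=3,odd=0
L=0*4+3=3  i=0*2+0=0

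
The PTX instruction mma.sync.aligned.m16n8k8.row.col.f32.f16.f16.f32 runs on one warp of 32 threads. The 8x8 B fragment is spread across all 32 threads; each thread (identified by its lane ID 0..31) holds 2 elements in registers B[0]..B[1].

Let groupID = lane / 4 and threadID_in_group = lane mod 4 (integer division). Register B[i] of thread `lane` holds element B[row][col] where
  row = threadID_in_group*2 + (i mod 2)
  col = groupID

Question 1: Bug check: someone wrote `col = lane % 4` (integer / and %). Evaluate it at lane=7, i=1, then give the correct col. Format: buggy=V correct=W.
buggy=3 correct=1

`lane % 4`[7,1]→3
lane 7: G=1 (7/4), T=3 (7%4)
i=1: r=3*2+1=7, c=G=1
col: 3 vs 1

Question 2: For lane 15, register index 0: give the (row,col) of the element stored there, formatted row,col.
15: g=3,t=3
[0] (3*2+0,3) = (6,3)

6,3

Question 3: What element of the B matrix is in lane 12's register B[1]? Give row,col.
1,3

lane 12: gid=3 (12/4), tid=0 (12%4)
i=1: r=0*2+1=1, c=gid=3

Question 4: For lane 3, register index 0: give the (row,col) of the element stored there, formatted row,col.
lane 3->3/4=0, 3 mod 4=3
i=0  r:2·3+0->6  c:0

6,0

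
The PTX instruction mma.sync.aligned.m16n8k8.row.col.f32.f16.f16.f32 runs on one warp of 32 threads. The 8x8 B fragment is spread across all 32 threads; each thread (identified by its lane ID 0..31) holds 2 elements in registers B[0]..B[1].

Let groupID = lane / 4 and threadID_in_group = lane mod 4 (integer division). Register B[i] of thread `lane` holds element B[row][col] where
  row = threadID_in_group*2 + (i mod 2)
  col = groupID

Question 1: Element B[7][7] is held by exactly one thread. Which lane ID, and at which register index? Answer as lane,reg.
c:7=>grp=7  r:7=>tig=3,lo=1
L=7*4+3=31  i=1=1

31,1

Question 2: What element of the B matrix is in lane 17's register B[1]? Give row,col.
lane 17: gr=4 (17/4), th=1 (17%4)
i=1: r=1*2+1=3, c=gr=4

3,4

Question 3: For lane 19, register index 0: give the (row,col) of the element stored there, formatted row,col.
6,4

lane 19→19/4=4, 19 mod 4=3
i=0  r:2·3+0→6  c:4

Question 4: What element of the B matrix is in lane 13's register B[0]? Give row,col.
13: gid=3,tid=1
[0] (1*2+0,3) = (2,3)

2,3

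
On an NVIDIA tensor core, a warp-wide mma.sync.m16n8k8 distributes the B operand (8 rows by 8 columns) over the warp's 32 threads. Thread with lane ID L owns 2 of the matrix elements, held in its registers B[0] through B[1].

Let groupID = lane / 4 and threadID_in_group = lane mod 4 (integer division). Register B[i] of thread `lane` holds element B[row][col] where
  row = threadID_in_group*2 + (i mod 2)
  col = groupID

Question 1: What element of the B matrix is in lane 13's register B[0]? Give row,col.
lane 13: gid=3 (13/4), tid=1 (13%4)
i=0: r=1*2+0=2, c=gid=3

2,3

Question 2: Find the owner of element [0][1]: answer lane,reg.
4,0

c=1->g=1  r=0->t=0,b0=0
L=1*4+0=4  i=0=0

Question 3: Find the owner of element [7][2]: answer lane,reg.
c=2⇒gr=2  r=7⇒th=3,odd=1
L=2*4+3=11  i=1=1

11,1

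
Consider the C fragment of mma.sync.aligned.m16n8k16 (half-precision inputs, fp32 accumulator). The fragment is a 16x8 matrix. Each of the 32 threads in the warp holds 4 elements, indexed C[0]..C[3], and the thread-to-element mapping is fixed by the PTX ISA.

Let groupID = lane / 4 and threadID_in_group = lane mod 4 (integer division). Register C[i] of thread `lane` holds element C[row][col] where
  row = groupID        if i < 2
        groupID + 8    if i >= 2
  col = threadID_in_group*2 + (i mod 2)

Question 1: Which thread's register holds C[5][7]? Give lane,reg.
r: 5->gid=5,r8=0  c: 7->tid=3,i&1=1
L=5*4+3=23  i=0*2+1=1

23,1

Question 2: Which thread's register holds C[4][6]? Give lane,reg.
r=4->g=4,rb=0  c=6->t=3,b0=0
L=4*4+3=19  i=0*2+0=0

19,0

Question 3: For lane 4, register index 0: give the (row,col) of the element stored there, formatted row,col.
1,0

4: G=1,T=0
[0] (1+0,0*2+0) = (1,0)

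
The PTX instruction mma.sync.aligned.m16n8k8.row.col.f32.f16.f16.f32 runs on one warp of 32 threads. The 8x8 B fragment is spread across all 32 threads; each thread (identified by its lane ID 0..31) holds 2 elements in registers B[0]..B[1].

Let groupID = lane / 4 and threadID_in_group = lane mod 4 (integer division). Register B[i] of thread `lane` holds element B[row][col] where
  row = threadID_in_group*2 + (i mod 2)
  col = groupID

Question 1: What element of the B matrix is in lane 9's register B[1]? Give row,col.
L=9=>grp=9>>2=2, tig=9&3=1
[1]=>row 1·2+1=3  col grp=2

3,2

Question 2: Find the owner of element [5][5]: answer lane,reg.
c=5→G=5  r=5→T=2,p=1
L=5*4+2=22  i=1=1

22,1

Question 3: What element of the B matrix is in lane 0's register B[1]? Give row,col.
1,0

lane 0→0/4=0, 0 mod 4=0
i=1  r:2·0+1→1  c:0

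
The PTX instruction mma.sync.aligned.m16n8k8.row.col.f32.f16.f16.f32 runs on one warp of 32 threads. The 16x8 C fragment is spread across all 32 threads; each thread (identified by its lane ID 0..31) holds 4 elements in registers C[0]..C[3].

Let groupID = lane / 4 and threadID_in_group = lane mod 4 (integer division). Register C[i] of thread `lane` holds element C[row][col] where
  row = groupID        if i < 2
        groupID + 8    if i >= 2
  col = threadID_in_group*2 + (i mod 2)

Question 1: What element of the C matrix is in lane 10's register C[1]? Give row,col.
L=10=>grp=10>>2=2, tig=10&3=2
[1]=>row 2+0=2  col 2·2+1=5

2,5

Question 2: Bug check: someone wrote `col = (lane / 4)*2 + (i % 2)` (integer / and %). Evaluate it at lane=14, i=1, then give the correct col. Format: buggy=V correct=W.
`(lane / 4)*2 + (i % 2)`[14,1]->7
lane 14->14/4=3, 14 mod 4=2
i=1  r:3+0->3  c:2·2+1->5
col: 7 vs 5

buggy=7 correct=5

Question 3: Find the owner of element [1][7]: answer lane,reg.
7,1

r=1⇒gr=1,Rb=0  c=7⇒th=3,odd=1
L=1*4+3=7  i=0*2+1=1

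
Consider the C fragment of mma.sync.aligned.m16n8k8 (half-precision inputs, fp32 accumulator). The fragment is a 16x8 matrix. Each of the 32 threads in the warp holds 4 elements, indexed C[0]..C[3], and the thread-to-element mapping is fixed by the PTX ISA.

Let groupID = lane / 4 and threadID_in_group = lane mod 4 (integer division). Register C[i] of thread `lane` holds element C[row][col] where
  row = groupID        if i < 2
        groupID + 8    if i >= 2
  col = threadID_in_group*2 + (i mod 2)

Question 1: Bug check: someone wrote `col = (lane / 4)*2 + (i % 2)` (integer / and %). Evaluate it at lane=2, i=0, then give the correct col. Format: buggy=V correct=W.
`(lane / 4)*2 + (i % 2)`[2,0]→0
2: G=0,T=2
[0] (0+0,2*2+0) = (0,4)
col: 0 vs 4

buggy=0 correct=4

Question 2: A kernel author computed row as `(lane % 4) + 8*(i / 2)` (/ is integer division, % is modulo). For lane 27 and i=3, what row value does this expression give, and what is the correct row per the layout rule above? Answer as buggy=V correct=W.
buggy=11 correct=14

`(lane % 4) + 8*(i / 2)`[27,3]⇒11
lane 27⇒27/4=6, 27 mod 4=3
i=3  r:6+8⇒14  c:2·3+1⇒7
row: 11 vs 14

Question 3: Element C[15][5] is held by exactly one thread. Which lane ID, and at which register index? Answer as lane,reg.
30,3

r=15->g=7,rb=1  c=5->t=2,b0=1
L=7*4+2=30  i=1*2+1=3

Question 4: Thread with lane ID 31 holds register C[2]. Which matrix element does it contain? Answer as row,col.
15,6

lane 31->31/4=7, 31 mod 4=3
i=2  r:7+8->15  c:2·3+0->6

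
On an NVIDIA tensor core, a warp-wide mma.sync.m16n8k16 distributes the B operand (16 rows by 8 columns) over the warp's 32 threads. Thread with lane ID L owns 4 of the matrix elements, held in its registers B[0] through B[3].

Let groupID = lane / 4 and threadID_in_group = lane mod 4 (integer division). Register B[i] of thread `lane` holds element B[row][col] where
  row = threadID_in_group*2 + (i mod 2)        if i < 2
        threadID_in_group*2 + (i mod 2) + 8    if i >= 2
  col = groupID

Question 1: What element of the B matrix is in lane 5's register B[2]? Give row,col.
lane 5->5/4=1, 5 mod 4=1
i=2  r:2·1+0+8->10  c:1

10,1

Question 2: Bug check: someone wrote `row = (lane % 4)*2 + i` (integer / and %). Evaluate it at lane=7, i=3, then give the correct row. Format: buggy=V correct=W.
`(lane % 4)*2 + i`[7,3]→9
7: G=1,T=3
[3] (3*2+1+8,1) = (15,1)
row: 9 vs 15

buggy=9 correct=15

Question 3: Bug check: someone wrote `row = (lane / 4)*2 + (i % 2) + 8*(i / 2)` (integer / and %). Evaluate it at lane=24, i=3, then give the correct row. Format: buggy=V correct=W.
buggy=21 correct=9

`(lane / 4)*2 + (i % 2) + 8*(i / 2)`[24,3]=>21
24: grp=6,tig=0
[3] (0*2+1+8,6) = (9,6)
row: 21 vs 9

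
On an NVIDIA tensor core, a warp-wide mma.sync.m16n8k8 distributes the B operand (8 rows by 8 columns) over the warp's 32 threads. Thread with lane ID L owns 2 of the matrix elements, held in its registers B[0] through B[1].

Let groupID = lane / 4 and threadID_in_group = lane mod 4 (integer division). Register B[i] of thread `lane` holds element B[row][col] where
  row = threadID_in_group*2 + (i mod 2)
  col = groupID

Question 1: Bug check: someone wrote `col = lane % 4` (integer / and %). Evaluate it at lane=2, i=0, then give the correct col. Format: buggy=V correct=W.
buggy=2 correct=0

`lane % 4`[2,0]⇒2
lane 2: gr=0 (2/4), th=2 (2%4)
i=0: r=2*2+0=4, c=gr=0
col: 2 vs 0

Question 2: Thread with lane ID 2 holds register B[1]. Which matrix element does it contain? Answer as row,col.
lane 2->2/4=0, 2 mod 4=2
i=1  r:2·2+1->5  c:0

5,0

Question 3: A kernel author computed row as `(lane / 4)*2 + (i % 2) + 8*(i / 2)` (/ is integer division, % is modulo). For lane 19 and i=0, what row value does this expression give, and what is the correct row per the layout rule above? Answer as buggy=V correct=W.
`(lane / 4)*2 + (i % 2) + 8*(i / 2)`[19,0]=>8
19: grp=4,tig=3
[0] (3*2+0,4) = (6,4)
row: 8 vs 6

buggy=8 correct=6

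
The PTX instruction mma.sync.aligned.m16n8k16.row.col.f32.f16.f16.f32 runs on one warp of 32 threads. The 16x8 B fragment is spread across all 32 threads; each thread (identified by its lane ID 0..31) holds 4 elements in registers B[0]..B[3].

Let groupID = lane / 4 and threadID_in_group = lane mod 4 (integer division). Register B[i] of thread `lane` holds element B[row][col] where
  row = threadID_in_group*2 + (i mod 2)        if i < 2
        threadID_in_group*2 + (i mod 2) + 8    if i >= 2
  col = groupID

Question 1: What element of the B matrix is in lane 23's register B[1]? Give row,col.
7,5

L=23→G=23>>2=5, T=23&3=3
[1]→row 3·2+1+0=7  col G=5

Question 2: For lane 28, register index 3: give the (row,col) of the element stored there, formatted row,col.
L=28⇒gr=28>>2=7, th=28&3=0
[3]⇒row 0·2+1+8=9  col gr=7

9,7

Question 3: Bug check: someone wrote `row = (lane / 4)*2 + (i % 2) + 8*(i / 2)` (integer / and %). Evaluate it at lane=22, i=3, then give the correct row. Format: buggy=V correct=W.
buggy=19 correct=13

`(lane / 4)*2 + (i % 2) + 8*(i / 2)`[22,3]->19
lane 22: g=5 (22/4), t=2 (22%4)
i=3: r=2*2+1+8=13, c=g=5
row: 19 vs 13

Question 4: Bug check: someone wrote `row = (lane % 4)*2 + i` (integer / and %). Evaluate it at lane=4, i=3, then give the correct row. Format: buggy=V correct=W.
buggy=3 correct=9

`(lane % 4)*2 + i`[4,3]->3
lane 4->4/4=1, 4 mod 4=0
i=3  r:2·0+1+8->9  c:1
row: 3 vs 9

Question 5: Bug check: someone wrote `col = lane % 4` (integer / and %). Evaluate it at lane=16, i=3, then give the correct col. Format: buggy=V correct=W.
buggy=0 correct=4

`lane % 4`[16,3]→0
lane 16→16/4=4, 16 mod 4=0
i=3  r:2·0+1+8→9  c:4
col: 0 vs 4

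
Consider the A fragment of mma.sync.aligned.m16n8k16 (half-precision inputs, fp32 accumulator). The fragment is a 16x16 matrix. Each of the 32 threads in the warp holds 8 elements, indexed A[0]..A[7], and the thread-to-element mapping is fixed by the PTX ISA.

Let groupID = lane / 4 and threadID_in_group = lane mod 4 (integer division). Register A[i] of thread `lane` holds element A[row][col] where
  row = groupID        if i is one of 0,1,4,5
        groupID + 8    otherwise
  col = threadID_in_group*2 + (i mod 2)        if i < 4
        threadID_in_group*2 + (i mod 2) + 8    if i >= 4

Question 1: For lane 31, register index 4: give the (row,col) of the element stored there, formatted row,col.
lane 31: g=7 (31/4), t=3 (31%4)
i=4: r=7+0=7, c=3*2+0+8=14

7,14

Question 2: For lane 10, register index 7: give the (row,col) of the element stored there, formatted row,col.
10: g=2,t=2
[7] (2+8,2*2+1+8) = (10,13)

10,13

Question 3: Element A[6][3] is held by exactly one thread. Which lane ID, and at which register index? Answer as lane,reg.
25,1

r:6=>grp=6,rB=0  c:3=>cB=0,tig=1,lo=1
L=6*4+1=25  i=0*4+0*2+1=1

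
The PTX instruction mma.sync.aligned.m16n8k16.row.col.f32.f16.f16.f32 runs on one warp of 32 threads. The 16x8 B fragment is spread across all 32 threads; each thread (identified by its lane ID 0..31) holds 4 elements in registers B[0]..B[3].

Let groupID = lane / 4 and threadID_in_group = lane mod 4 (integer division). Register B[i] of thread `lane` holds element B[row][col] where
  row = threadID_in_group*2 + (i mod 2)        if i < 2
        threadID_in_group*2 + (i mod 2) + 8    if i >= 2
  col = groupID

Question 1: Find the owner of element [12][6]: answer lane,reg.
26,2

c: 6->gid=6  r: 12->r8=1,tid=2,i&1=0
L=6*4+2=26  i=1*2+0=2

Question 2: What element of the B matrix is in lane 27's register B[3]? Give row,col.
15,6

lane 27=>27/4=6, 27 mod 4=3
i=3  r:2·3+1+8=>15  c:6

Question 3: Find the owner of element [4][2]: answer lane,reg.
c:2=>grp=2  r:4=>rB=0,tig=2,lo=0
L=2*4+2=10  i=0*2+0=0

10,0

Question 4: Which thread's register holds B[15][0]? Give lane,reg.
3,3

c=0⇒gr=0  r=15⇒Rb=1,th=3,odd=1
L=0*4+3=3  i=1*2+1=3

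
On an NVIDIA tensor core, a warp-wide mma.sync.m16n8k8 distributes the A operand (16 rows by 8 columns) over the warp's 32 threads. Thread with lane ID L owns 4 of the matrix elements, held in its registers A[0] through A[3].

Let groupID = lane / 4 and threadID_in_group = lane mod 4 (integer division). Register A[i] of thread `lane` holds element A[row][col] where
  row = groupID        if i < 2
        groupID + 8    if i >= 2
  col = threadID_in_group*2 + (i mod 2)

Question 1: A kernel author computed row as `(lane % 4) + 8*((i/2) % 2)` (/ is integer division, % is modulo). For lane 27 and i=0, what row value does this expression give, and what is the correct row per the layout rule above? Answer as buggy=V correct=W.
buggy=3 correct=6

`(lane % 4) + 8*((i/2) % 2)`[27,0]→3
27: G=6,T=3
[0] (6+0,3*2+0) = (6,6)
row: 3 vs 6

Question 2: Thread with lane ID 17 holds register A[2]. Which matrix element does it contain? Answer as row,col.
12,2

17: gr=4,th=1
[2] (4+8,1*2+0) = (12,2)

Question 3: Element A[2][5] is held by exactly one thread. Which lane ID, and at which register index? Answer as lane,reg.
r=2->g=2,rb=0  c=5->t=2,b0=1
L=2*4+2=10  i=0*2+1=1

10,1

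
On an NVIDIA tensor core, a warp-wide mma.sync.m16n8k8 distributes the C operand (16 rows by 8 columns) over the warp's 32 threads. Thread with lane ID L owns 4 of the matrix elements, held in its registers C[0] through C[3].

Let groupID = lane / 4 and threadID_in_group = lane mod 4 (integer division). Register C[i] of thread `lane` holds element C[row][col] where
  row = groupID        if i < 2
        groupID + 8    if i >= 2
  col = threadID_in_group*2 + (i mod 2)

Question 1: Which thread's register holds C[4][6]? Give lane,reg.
r=4→G=4,rhi=0  c=6→T=3,p=0
L=4*4+3=19  i=0*2+0=0

19,0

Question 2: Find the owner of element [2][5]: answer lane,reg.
10,1

r:2=>grp=2,rB=0  c:5=>tig=2,lo=1
L=2*4+2=10  i=0*2+1=1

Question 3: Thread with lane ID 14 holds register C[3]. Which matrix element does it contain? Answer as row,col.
11,5

lane 14->14/4=3, 14 mod 4=2
i=3  r:3+8->11  c:2·2+1->5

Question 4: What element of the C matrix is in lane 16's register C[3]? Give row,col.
lane 16: g=4 (16/4), t=0 (16%4)
i=3: r=4+8=12, c=0*2+1=1

12,1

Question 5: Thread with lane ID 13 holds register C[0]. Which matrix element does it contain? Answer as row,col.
lane 13: grp=3 (13/4), tig=1 (13%4)
i=0: r=3+0=3, c=1*2+0=2

3,2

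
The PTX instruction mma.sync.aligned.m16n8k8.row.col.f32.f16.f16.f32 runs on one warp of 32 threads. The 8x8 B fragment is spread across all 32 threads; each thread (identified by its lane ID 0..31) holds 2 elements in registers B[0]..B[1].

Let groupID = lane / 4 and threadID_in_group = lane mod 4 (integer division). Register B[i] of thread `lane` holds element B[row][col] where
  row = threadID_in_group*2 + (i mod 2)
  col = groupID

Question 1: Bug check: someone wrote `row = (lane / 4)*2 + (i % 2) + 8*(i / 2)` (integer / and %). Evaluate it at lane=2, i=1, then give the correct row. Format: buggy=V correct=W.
buggy=1 correct=5

`(lane / 4)*2 + (i % 2) + 8*(i / 2)`[2,1]→1
lane 2→2/4=0, 2 mod 4=2
i=1  r:2·2+1→5  c:0
row: 1 vs 5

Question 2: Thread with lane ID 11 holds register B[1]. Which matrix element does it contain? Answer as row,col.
lane 11→11/4=2, 11 mod 4=3
i=1  r:2·3+1→7  c:2

7,2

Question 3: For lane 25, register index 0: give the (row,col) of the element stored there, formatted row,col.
lane 25: g=6 (25/4), t=1 (25%4)
i=0: r=1*2+0=2, c=g=6

2,6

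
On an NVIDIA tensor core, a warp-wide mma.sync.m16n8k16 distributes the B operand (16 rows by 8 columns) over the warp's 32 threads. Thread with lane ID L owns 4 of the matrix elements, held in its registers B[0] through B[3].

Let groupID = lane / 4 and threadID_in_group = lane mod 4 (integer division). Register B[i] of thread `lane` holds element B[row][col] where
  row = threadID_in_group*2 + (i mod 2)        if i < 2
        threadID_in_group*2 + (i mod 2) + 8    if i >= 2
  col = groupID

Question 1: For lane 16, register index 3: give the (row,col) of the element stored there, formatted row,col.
lane 16->16/4=4, 16 mod 4=0
i=3  r:2·0+1+8->9  c:4

9,4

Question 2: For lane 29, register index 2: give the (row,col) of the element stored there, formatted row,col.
10,7

lane 29: grp=7 (29/4), tig=1 (29%4)
i=2: r=1*2+0+8=10, c=grp=7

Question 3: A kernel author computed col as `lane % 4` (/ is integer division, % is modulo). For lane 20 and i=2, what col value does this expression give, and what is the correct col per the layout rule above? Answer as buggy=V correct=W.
`lane % 4`[20,2]=>0
lane 20=>20/4=5, 20 mod 4=0
i=2  r:2·0+0+8=>8  c:5
col: 0 vs 5

buggy=0 correct=5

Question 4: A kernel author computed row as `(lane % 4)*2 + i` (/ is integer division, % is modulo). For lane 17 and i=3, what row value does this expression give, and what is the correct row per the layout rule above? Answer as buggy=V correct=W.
buggy=5 correct=11

`(lane % 4)*2 + i`[17,3]⇒5
L=17⇒gr=17>>2=4, th=17&3=1
[3]⇒row 1·2+1+8=11  col gr=4
row: 5 vs 11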